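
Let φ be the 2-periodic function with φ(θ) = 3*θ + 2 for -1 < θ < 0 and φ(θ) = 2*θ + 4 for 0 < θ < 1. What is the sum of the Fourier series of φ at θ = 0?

3

At θ = 0 the one-sided limits are φ(0^-) = 2 and φ(0^+) = 4.
By Dirichlet's theorem the series converges to their average, [(2) + (4)]/2 = 3.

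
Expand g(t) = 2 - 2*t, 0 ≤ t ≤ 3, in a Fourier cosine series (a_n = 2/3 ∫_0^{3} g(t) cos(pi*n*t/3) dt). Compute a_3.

a_3 = 2/3 ∫_0^{3} (2 - 2*t) cos(pi*t) dt.
Integrating by parts (boundary term plus one more integral), an antiderivative of (2 - 2*t) cos(pi*t) is -2*t*sin(pi*t)/pi + 2*sin(pi*t)/pi - 2*cos(pi*t)/pi**2; evaluating from 0 to 3: ∫_{0}^{3} (2 - 2*t) cos(pi*t) dt = (2/pi**2) - (-2/pi**2) = 4/pi**2.
Hence a_3 = (2/3)·(4/pi**2) = 8/(3*pi**2).

8/(3*pi**2)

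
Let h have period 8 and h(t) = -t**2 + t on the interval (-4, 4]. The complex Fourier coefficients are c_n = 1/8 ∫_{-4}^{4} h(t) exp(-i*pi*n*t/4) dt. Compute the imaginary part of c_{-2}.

Since h is real-valued, Im(c_{-2}) = -1/8 ∫_{-4}^{4} h(t) sin(-pi*t/2) dt = b_{2}/2.
Integrating by parts twice (tabular method), an antiderivative of (-t**2 + t) sin(-pi*t/2) is -2*t**2*cos(pi*t/2)/pi + 8*t*sin(pi*t/2)/pi**2 + 2*t*cos(pi*t/2)/pi - 4*sin(pi*t/2)/pi**2 + 16*cos(pi*t/2)/pi**3; evaluating from -4 to 4: ∫_{-4}^{4} (-t**2 + t) sin(-pi*t/2) dt = (-24/pi + 16/pi**3) - (-40/pi + 16/pi**3) = 16/pi.
Hence Im(c_{-2}) = (-1/8)·(16/pi) = -2/pi.

-2/pi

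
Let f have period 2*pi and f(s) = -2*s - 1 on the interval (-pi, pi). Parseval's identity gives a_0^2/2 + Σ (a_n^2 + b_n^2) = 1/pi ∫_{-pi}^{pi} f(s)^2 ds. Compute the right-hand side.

2 + 8*pi**2/3

1/pi ∫_{-pi}^{pi} f(s)^2 ds = 1/pi · (2*pi + 8*pi**3/3) = 2 + 8*pi**2/3.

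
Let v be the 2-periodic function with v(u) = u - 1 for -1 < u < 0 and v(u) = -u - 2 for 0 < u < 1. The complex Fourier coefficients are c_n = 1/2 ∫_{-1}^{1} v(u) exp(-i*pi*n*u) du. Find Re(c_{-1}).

2/pi**2

Since v is real-valued, Re(c_{-1}) = 1/2 ∫_{-1}^{1} v(u) cos(-pi*u) du = a_{1}/2.
Split the integral at the breakpoints.
Integrating by parts (boundary term plus one more integral), an antiderivative of (u - 1) cos(-pi*u) is u*sin(pi*u)/pi - sin(pi*u)/pi + cos(pi*u)/pi**2; evaluating from -1 to 0: ∫_{-1}^{0} (u - 1) cos(-pi*u) du = (pi**(-2)) - (-1/pi**2) = 2/pi**2.
Integrating by parts (boundary term plus one more integral), an antiderivative of (-u - 2) cos(-pi*u) is -u*sin(pi*u)/pi - 2*sin(pi*u)/pi - cos(pi*u)/pi**2; evaluating from 0 to 1: ∫_{0}^{1} (-u - 2) cos(-pi*u) du = (pi**(-2)) - (-1/pi**2) = 2/pi**2.
So ∫_{-1}^{1} v(u) cos(-pi*u) du = 4/pi**2.
Hence Re(c_{-1}) = (1/2)·(4/pi**2) = 2/pi**2.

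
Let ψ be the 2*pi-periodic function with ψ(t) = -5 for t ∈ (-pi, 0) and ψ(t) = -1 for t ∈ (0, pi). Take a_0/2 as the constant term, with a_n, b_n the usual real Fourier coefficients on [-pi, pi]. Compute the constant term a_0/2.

-3

a_0 = 1/pi ∫_{-pi}^{pi} ψ(t) dt = 1/pi · (-6*pi) = -6.
So the constant term a_0/2 = -3.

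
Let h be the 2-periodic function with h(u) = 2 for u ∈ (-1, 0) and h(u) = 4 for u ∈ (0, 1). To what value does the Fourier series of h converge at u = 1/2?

h is continuous at u = 1/2 with value 4, so the series converges to 4 there.

4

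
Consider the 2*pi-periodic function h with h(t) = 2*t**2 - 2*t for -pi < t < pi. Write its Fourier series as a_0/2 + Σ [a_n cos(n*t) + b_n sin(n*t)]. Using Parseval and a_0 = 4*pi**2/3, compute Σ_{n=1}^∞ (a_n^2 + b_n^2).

Parseval: a_0^2/2 + Σ_{n≥1} (a_n^2+b_n^2) = 1/pi ∫_{-pi}^{pi} h(t)^2 dt = 8*pi**2*(5 + 3*pi**2)/15.
Subtract a_0^2/2 = 8*pi**4/9: Σ (a_n^2+b_n^2) = 8*pi**2*(15 + 4*pi**2)/45.

8*pi**2*(15 + 4*pi**2)/45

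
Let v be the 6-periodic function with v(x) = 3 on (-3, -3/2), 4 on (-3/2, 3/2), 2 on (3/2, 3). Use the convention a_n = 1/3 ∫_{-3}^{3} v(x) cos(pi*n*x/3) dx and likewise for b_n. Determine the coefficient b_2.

b_2 = 1/3 ∫_{-3}^{3} v(x) sin(2*pi*x/3) dx.
Split the integral at the breakpoints.
Directly, an antiderivative of (3) sin(2*pi*x/3) is -9*cos(2*pi*x/3)/(2*pi); evaluating from -3 to -3/2: ∫_{-3}^{-3/2} (3) sin(2*pi*x/3) dx = (9/(2*pi)) - (-9/(2*pi)) = 9/pi.
Directly, an antiderivative of (4) sin(2*pi*x/3) is -6*cos(2*pi*x/3)/pi; evaluating from -3/2 to 3/2: ∫_{-3/2}^{3/2} (4) sin(2*pi*x/3) dx = (6/pi) - (6/pi) = 0.
Directly, an antiderivative of (2) sin(2*pi*x/3) is -3*cos(2*pi*x/3)/pi; evaluating from 3/2 to 3: ∫_{3/2}^{3} (2) sin(2*pi*x/3) dx = (-3/pi) - (3/pi) = -6/pi.
Summing the pieces and multiplying by (1/3) gives b_2 = 1/pi.

1/pi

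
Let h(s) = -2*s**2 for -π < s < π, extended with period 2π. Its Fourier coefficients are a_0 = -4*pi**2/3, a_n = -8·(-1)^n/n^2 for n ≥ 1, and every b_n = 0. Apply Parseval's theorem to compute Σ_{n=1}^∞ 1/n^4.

pi**4/90

Parseval: a_0^2/2 + Σ a_n^2 = (1/π) ∫_{-π}^{π} h(s)^2 ds = 8*pi**4/5.
Subtract a_0^2/2 = 8*pi**4/9: Σ a_n^2 = 32*pi**4/45.
Since a_n^2 = 64/n^4, Σ 1/n^4 = pi**4/90.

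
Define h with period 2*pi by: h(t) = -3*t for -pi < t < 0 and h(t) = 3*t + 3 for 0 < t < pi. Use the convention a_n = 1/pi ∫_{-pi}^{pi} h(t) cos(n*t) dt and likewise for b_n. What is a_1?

-12/pi

a_1 = 1/pi ∫_{-pi}^{pi} h(t) cos(t) dt.
Split the integral at the breakpoints.
Integrating by parts (boundary term plus one more integral), an antiderivative of (-3*t) cos(t) is -3*t*sin(t) - 3*cos(t); evaluating from -pi to 0: ∫_{-pi}^{0} (-3*t) cos(t) dt = (-3) - (3) = -6.
Integrating by parts (boundary term plus one more integral), an antiderivative of (3*t + 3) cos(t) is 3*t*sin(t) + 3*sin(t) + 3*cos(t); evaluating from 0 to pi: ∫_{0}^{pi} (3*t + 3) cos(t) dt = (-3) - (3) = -6.
Summing the pieces and multiplying by (1/pi) gives a_1 = -12/pi.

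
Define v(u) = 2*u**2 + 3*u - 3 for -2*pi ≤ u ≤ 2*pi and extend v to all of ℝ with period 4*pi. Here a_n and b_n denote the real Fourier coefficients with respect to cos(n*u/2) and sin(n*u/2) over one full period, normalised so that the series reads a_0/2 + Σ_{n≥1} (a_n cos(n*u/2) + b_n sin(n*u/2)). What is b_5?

b_5 = (1/(2*pi)) ∫_{-2*pi}^{2*pi} v(u) sin(5*u/2) du.
Integrating by parts twice (tabular method), an antiderivative of (2*u**2 + 3*u - 3) sin(5*u/2) is -4*u**2*cos(5*u/2)/5 + 16*u*sin(5*u/2)/25 - 6*u*cos(5*u/2)/5 + 12*sin(5*u/2)/25 + 182*cos(5*u/2)/125; evaluating from -2*pi to 2*pi: ∫_{-2*pi}^{2*pi} (2*u**2 + 3*u - 3) sin(5*u/2) du = (-182/125 + 12*pi/5 + 16*pi**2/5) - (-12*pi/5 - 182/125 + 16*pi**2/5) = 24*pi/5.
Hence b_5 = (1/(2*pi))·(24*pi/5) = 12/5.

12/5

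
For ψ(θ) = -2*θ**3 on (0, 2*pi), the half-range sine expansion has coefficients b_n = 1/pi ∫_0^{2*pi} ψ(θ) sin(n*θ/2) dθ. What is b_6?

-8/9 + 16*pi**2/3

b_6 = 1/pi ∫_0^{2*pi} (-2*θ**3) sin(3*θ) dθ.
Integrating by parts three times (tabular method), an antiderivative of (-2*θ**3) sin(3*θ) is 2*θ**3*cos(3*θ)/3 - 2*θ**2*sin(3*θ)/3 - 4*θ*cos(3*θ)/9 + 4*sin(3*θ)/27; evaluating from 0 to 2*pi: ∫_{0}^{2*pi} (-2*θ**3) sin(3*θ) dθ = (8*pi*(-1 + 6*pi**2)/9) - (0) = 8*pi*(-1 + 6*pi**2)/9.
Hence b_6 = (1/pi)·(8*pi*(-1 + 6*pi**2)/9) = -8/9 + 16*pi**2/3.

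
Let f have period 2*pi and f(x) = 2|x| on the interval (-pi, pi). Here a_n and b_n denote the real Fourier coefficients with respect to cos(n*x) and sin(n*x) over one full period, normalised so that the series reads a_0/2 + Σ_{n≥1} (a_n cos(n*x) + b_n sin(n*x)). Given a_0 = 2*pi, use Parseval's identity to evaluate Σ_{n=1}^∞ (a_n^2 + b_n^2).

2*pi**2/3

Parseval: a_0^2/2 + Σ_{n≥1} (a_n^2+b_n^2) = 1/pi ∫_{-pi}^{pi} f(x)^2 dx = 8*pi**2/3.
Subtract a_0^2/2 = 2*pi**2: Σ (a_n^2+b_n^2) = 2*pi**2/3.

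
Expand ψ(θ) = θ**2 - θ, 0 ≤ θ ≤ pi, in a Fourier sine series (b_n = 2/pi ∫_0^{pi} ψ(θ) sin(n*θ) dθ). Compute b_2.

1 - pi

b_2 = 2/pi ∫_0^{pi} (θ**2 - θ) sin(2*θ) dθ.
Integrating by parts twice (tabular method), an antiderivative of (θ**2 - θ) sin(2*θ) is -θ**2*cos(2*θ)/2 + θ*sin(2*θ)/2 + θ*cos(2*θ)/2 - sin(2*θ)/4 + cos(2*θ)/4; evaluating from 0 to pi: ∫_{0}^{pi} (θ**2 - θ) sin(2*θ) dθ = (-pi**2/2 + 1/4 + pi/2) - (1/4) = pi*(1 - pi)/2.
Hence b_2 = (2/pi)·(pi*(1 - pi)/2) = 1 - pi.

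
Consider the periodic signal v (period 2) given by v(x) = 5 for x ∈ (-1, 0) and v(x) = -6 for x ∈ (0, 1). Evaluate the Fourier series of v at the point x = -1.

-1/2

At x = -1 the one-sided limits are v(-1^-) = -6 and v(-1^+) = 5.
By Dirichlet's theorem the series converges to their average, [(-6) + (5)]/2 = -1/2.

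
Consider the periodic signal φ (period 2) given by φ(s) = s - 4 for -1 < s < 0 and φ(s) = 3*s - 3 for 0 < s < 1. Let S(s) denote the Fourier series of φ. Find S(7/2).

-9/2

s = 7/2 differs from s = -1/2 by 2 full period(s), and the series is 2-periodic.
φ is continuous at s = -1/2 with value -9/2, so the series converges to -9/2 there.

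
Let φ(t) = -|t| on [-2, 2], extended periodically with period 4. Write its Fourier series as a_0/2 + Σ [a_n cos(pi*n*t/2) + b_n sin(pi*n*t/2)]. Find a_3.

a_3 = 1/2 ∫_{-2}^{2} φ(t) cos(3*pi*t/2) dt.
φ is even and cos(3*pi*t/2) is even, so the integrand is even and a_3 = ∫_0^{2} φ(t) cos(3*pi*t/2) dt.
Integrating by parts (boundary term plus one more integral), an antiderivative of (-t) cos(3*pi*t/2) is -2*t*sin(3*pi*t/2)/(3*pi) - 4*cos(3*pi*t/2)/(9*pi**2); evaluating from 0 to 2: ∫_{0}^{2} (-t) cos(3*pi*t/2) dt = (4/(9*pi**2)) - (-4/(9*pi**2)) = 8/(9*pi**2).
Hence a_3 = 8/(9*pi**2).

8/(9*pi**2)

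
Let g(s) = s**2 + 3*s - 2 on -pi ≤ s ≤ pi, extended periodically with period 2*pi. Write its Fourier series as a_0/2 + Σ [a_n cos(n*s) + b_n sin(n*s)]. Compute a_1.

a_1 = 1/pi ∫_{-pi}^{pi} g(s) cos(s) ds.
Integrating by parts twice (tabular method), an antiderivative of (s**2 + 3*s - 2) cos(s) is s**2*sin(s) + 3*s*sin(s) + 2*s*cos(s) - 4*sin(s) + 3*cos(s); evaluating from -pi to pi: ∫_{-pi}^{pi} (s**2 + 3*s - 2) cos(s) ds = (-2*pi - 3) - (-3 + 2*pi) = -4*pi.
Hence a_1 = (1/pi)·(-4*pi) = -4.

-4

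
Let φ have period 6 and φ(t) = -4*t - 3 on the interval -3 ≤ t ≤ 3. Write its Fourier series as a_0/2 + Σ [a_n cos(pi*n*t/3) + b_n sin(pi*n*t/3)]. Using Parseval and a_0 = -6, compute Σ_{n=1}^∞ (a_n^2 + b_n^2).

Parseval: a_0^2/2 + Σ_{n≥1} (a_n^2+b_n^2) = 1/3 ∫_{-3}^{3} φ(t)^2 dt = 114.
Subtract a_0^2/2 = 18: Σ (a_n^2+b_n^2) = 96.

96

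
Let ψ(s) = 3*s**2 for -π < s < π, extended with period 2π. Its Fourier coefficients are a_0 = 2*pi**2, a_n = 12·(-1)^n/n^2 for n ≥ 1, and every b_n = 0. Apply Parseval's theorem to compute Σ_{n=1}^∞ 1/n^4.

Parseval: a_0^2/2 + Σ a_n^2 = (1/π) ∫_{-π}^{π} ψ(s)^2 ds = 18*pi**4/5.
Subtract a_0^2/2 = 2*pi**4: Σ a_n^2 = 8*pi**4/5.
Since a_n^2 = 144/n^4, Σ 1/n^4 = pi**4/90.

pi**4/90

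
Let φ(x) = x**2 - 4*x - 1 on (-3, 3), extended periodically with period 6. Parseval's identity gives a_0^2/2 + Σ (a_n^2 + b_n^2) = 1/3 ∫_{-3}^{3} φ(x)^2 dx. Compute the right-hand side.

1/3 ∫_{-3}^{3} φ(x)^2 dx = 1/3 · (1776/5) = 592/5.

592/5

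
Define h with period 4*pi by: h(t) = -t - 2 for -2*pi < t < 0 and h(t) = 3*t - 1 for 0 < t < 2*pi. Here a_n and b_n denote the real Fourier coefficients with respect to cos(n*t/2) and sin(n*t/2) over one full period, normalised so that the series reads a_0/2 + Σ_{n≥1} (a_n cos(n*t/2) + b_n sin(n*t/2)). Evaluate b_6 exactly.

-2/3

b_6 = (1/(2*pi)) ∫_{-2*pi}^{2*pi} h(t) sin(3*t) dt.
Split the integral at the breakpoints.
Integrating by parts (boundary term plus one more integral), an antiderivative of (-t - 2) sin(3*t) is t*cos(3*t)/3 - sin(3*t)/9 + 2*cos(3*t)/3; evaluating from -2*pi to 0: ∫_{-2*pi}^{0} (-t - 2) sin(3*t) dt = (2/3) - (2/3 - 2*pi/3) = 2*pi/3.
Integrating by parts (boundary term plus one more integral), an antiderivative of (3*t - 1) sin(3*t) is -t*cos(3*t) + sin(3*t)/3 + cos(3*t)/3; evaluating from 0 to 2*pi: ∫_{0}^{2*pi} (3*t - 1) sin(3*t) dt = (1/3 - 2*pi) - (1/3) = -2*pi.
Summing the pieces and multiplying by (1/(2*pi)) gives b_6 = -2/3.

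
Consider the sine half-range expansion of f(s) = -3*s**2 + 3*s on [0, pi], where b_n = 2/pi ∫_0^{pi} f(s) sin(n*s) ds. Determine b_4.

-3/2 + 3*pi/2

b_4 = 2/pi ∫_0^{pi} (-3*s**2 + 3*s) sin(4*s) ds.
Integrating by parts twice (tabular method), an antiderivative of (-3*s**2 + 3*s) sin(4*s) is 3*s**2*cos(4*s)/4 - 3*s*sin(4*s)/8 - 3*s*cos(4*s)/4 + 3*sin(4*s)/16 - 3*cos(4*s)/32; evaluating from 0 to pi: ∫_{0}^{pi} (-3*s**2 + 3*s) sin(4*s) ds = (-3*pi/4 - 3/32 + 3*pi**2/4) - (-3/32) = 3*pi*(-1 + pi)/4.
Hence b_4 = (2/pi)·(3*pi*(-1 + pi)/4) = -3/2 + 3*pi/2.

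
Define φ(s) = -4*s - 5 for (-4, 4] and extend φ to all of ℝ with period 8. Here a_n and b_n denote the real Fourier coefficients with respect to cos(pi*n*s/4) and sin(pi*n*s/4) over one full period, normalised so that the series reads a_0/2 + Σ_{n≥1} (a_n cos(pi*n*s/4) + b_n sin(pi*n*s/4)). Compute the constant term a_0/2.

-5

a_0 = 1/4 ∫_{-4}^{4} φ(s) ds = 1/4 · (-40) = -10.
So the constant term a_0/2 = -5.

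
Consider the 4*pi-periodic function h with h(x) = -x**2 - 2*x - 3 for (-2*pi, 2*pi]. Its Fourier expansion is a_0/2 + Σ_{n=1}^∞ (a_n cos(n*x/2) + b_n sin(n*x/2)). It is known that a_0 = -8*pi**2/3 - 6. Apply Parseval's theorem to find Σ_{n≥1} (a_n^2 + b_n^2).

32*pi**2*(15 + 4*pi**2)/45

Parseval: a_0^2/2 + Σ_{n≥1} (a_n^2+b_n^2) = (1/(2*pi)) ∫_{-2*pi}^{2*pi} h(x)^2 dx = 18 + 80*pi**2/3 + 32*pi**4/5.
Subtract a_0^2/2 = 2*(9 + 4*pi**2)**2/9: Σ (a_n^2+b_n^2) = 32*pi**2*(15 + 4*pi**2)/45.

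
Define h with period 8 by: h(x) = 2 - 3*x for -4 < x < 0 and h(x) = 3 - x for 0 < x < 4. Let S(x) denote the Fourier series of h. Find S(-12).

x = -12 differs from x = 4 by -2 full period(s), and the series is 8-periodic.
At x = 4 the one-sided limits are h(4^-) = -1 and h(4^+) = 14.
By Dirichlet's theorem the series converges to their average, [(-1) + (14)]/2 = 13/2.

13/2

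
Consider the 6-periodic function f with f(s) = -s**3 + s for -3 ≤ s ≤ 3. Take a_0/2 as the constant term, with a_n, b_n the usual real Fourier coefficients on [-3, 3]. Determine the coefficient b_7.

12*(27 - 196*pi**2)/(343*pi**3)

b_7 = 1/3 ∫_{-3}^{3} f(s) sin(7*pi*s/3) ds.
f is odd and sin(7*pi*s/3) is odd, so the integrand is even and b_7 = 2/3 ∫_0^{3} f(s) sin(7*pi*s/3) ds.
Integrating by parts three times (tabular method), an antiderivative of (-s**3 + s) sin(7*pi*s/3) is 3*s**3*cos(7*pi*s/3)/(7*pi) - 27*s**2*sin(7*pi*s/3)/(49*pi**2) - 3*s*cos(7*pi*s/3)/(7*pi) - 162*s*cos(7*pi*s/3)/(343*pi**3) + 486*sin(7*pi*s/3)/(2401*pi**4) + 9*sin(7*pi*s/3)/(49*pi**2); evaluating from 0 to 3: ∫_{0}^{3} (-s**3 + s) sin(7*pi*s/3) ds = (18*(27 - 196*pi**2)/(343*pi**3)) - (0) = 18*(27 - 196*pi**2)/(343*pi**3).
Hence b_7 = (2/3)·(18*(27 - 196*pi**2)/(343*pi**3)) = 12*(27 - 196*pi**2)/(343*pi**3).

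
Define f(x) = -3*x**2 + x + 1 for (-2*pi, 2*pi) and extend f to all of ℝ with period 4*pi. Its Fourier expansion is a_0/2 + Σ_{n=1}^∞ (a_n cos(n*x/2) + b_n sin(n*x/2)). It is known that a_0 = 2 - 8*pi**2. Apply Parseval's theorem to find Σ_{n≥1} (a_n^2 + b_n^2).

8*pi**2*(5 + 48*pi**2)/15

Parseval: a_0^2/2 + Σ_{n≥1} (a_n^2+b_n^2) = (1/(2*pi)) ∫_{-2*pi}^{2*pi} f(x)^2 dx = -40*pi**2/3 + 2 + 288*pi**4/5.
Subtract a_0^2/2 = 2*(1 - 4*pi**2)**2: Σ (a_n^2+b_n^2) = 8*pi**2*(5 + 48*pi**2)/15.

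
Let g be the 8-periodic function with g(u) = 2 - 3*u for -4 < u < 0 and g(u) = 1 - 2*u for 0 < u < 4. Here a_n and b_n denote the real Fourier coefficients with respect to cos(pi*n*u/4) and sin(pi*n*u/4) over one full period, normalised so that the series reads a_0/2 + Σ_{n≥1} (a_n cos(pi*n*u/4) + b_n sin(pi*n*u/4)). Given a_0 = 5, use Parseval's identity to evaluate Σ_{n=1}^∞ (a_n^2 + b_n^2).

Parseval: a_0^2/2 + Σ_{n≥1} (a_n^2+b_n^2) = 1/4 ∫_{-4}^{4} g(u)^2 du = 271/3.
Subtract a_0^2/2 = 25/2: Σ (a_n^2+b_n^2) = 467/6.

467/6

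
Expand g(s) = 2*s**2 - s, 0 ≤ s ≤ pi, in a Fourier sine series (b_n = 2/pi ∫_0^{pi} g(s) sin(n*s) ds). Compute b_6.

b_6 = 2/pi ∫_0^{pi} (2*s**2 - s) sin(6*s) ds.
Integrating by parts twice (tabular method), an antiderivative of (2*s**2 - s) sin(6*s) is -s**2*cos(6*s)/3 + s*sin(6*s)/9 + s*cos(6*s)/6 - sin(6*s)/36 + cos(6*s)/54; evaluating from 0 to pi: ∫_{0}^{pi} (2*s**2 - s) sin(6*s) ds = (-pi**2/3 + 1/54 + pi/6) - (1/54) = pi*(1 - 2*pi)/6.
Hence b_6 = (2/pi)·(pi*(1 - 2*pi)/6) = 1/3 - 2*pi/3.

1/3 - 2*pi/3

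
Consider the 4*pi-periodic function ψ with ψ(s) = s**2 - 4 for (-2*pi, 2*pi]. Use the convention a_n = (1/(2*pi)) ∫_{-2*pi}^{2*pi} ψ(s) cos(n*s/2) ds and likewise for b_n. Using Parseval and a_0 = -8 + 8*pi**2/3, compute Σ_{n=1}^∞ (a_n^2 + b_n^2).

Parseval: a_0^2/2 + Σ_{n≥1} (a_n^2+b_n^2) = (1/(2*pi)) ∫_{-2*pi}^{2*pi} ψ(s)^2 ds = -64*pi**2/3 + 32 + 32*pi**4/5.
Subtract a_0^2/2 = 32*(3 - pi**2)**2/9: Σ (a_n^2+b_n^2) = 128*pi**4/45.

128*pi**4/45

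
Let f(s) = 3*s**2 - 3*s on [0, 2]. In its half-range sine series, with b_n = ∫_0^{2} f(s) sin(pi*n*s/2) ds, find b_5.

12*(-8 + 25*pi**2)/(125*pi**3)

b_5 = ∫_0^{2} (3*s**2 - 3*s) sin(5*pi*s/2) ds.
Integrating by parts twice (tabular method), an antiderivative of (3*s**2 - 3*s) sin(5*pi*s/2) is -6*s**2*cos(5*pi*s/2)/(5*pi) + 24*s*sin(5*pi*s/2)/(25*pi**2) + 6*s*cos(5*pi*s/2)/(5*pi) - 12*sin(5*pi*s/2)/(25*pi**2) + 48*cos(5*pi*s/2)/(125*pi**3); evaluating from 0 to 2: ∫_{0}^{2} (3*s**2 - 3*s) sin(5*pi*s/2) ds = (12*(-4 + 25*pi**2)/(125*pi**3)) - (48/(125*pi**3)) = 12*(-8 + 25*pi**2)/(125*pi**3).
Hence b_5 = 12*(-8 + 25*pi**2)/(125*pi**3).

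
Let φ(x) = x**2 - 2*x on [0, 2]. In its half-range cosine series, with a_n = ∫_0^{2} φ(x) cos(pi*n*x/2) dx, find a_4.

pi**(-2)

a_4 = ∫_0^{2} (x**2 - 2*x) cos(2*pi*x) dx.
Integrating by parts twice (tabular method), an antiderivative of (x**2 - 2*x) cos(2*pi*x) is x**2*sin(2*pi*x)/(2*pi) - x*sin(2*pi*x)/pi + x*cos(2*pi*x)/(2*pi**2) - sin(2*pi*x)/(4*pi**3) - cos(2*pi*x)/(2*pi**2); evaluating from 0 to 2: ∫_{0}^{2} (x**2 - 2*x) cos(2*pi*x) dx = (1/(2*pi**2)) - (-1/(2*pi**2)) = pi**(-2).
Hence a_4 = pi**(-2).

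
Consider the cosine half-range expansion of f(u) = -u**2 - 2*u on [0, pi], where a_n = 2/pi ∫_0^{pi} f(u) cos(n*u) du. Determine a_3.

a_3 = 2/pi ∫_0^{pi} (-u**2 - 2*u) cos(3*u) du.
Integrating by parts twice (tabular method), an antiderivative of (-u**2 - 2*u) cos(3*u) is -u**2*sin(3*u)/3 - 2*u*sin(3*u)/3 - 2*u*cos(3*u)/9 + 2*sin(3*u)/27 - 2*cos(3*u)/9; evaluating from 0 to pi: ∫_{0}^{pi} (-u**2 - 2*u) cos(3*u) du = (2/9 + 2*pi/9) - (-2/9) = 4/9 + 2*pi/9.
Hence a_3 = (2/pi)·(4/9 + 2*pi/9) = 4*(2 + pi)/(9*pi).

4*(2 + pi)/(9*pi)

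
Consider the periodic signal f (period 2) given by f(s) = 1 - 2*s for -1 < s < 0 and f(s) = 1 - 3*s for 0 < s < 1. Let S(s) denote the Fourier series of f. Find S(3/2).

s = 3/2 differs from s = -1/2 by 1 full period(s), and the series is 2-periodic.
f is continuous at s = -1/2 with value 2, so the series converges to 2 there.

2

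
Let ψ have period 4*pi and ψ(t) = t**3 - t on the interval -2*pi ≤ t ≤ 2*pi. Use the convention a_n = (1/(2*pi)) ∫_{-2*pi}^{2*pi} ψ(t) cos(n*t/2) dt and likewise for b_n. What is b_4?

b_4 = (1/(2*pi)) ∫_{-2*pi}^{2*pi} ψ(t) sin(2*t) dt.
ψ is odd and sin(2*t) is odd, so the integrand is even and b_4 = 1/pi ∫_0^{2*pi} ψ(t) sin(2*t) dt.
Integrating by parts three times (tabular method), an antiderivative of (t**3 - t) sin(2*t) is -t**3*cos(2*t)/2 + 3*t**2*sin(2*t)/4 + 5*t*cos(2*t)/4 - 5*sin(2*t)/8; evaluating from 0 to 2*pi: ∫_{0}^{2*pi} (t**3 - t) sin(2*t) dt = (pi*(5 - 8*pi**2)/2) - (0) = pi*(5 - 8*pi**2)/2.
Hence b_4 = (1/pi)·(pi*(5 - 8*pi**2)/2) = 5/2 - 4*pi**2.

5/2 - 4*pi**2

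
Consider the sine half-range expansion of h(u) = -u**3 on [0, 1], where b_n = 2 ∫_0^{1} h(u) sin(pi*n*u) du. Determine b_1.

b_1 = 2 ∫_0^{1} (-u**3) sin(pi*u) du.
Integrating by parts three times (tabular method), an antiderivative of (-u**3) sin(pi*u) is u**3*cos(pi*u)/pi - 3*u**2*sin(pi*u)/pi**2 - 6*u*cos(pi*u)/pi**3 + 6*sin(pi*u)/pi**4; evaluating from 0 to 1: ∫_{0}^{1} (-u**3) sin(pi*u) du = ((6 - pi**2)/pi**3) - (0) = (6 - pi**2)/pi**3.
Hence b_1 = 2·((6 - pi**2)/pi**3) = -2/pi + 12/pi**3.

-2/pi + 12/pi**3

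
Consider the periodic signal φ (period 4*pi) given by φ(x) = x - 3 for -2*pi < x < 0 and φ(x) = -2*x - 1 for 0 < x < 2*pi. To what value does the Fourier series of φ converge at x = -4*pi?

x = -4*pi differs from x = 0 by -1 full period(s), and the series is 4*pi-periodic.
At x = 0 the one-sided limits are φ(0^-) = -3 and φ(0^+) = -1.
By Dirichlet's theorem the series converges to their average, [(-3) + (-1)]/2 = -2.

-2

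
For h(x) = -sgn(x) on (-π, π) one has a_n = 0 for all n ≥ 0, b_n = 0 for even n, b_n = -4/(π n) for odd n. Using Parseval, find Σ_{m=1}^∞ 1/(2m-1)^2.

pi**2/8

Parseval: Σ b_n^2 = (1/π) ∫_{-π}^{π} h(x)^2 dx = 2.
Only odd n contribute, with b_n^2 = 16/(π^2 n^2), so Σ_{m≥1} 1/(2m-1)^2 = π^2·(2)/16 = pi**2/8.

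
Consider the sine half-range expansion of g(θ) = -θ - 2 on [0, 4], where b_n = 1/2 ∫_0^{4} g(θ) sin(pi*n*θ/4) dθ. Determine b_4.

b_4 = 1/2 ∫_0^{4} (-θ - 2) sin(pi*θ) dθ.
Integrating by parts (boundary term plus one more integral), an antiderivative of (-θ - 2) sin(pi*θ) is θ*cos(pi*θ)/pi - sin(pi*θ)/pi**2 + 2*cos(pi*θ)/pi; evaluating from 0 to 4: ∫_{0}^{4} (-θ - 2) sin(pi*θ) dθ = (6/pi) - (2/pi) = 4/pi.
Hence b_4 = (1/2)·(4/pi) = 2/pi.

2/pi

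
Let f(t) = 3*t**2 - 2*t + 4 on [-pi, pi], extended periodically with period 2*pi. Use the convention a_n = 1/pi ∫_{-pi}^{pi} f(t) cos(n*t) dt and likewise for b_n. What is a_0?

a_0 = 1/pi ∫_{-pi}^{pi} f(t) dt = 1/pi · (2*pi*(4 + pi**2)) = 8 + 2*pi**2.

8 + 2*pi**2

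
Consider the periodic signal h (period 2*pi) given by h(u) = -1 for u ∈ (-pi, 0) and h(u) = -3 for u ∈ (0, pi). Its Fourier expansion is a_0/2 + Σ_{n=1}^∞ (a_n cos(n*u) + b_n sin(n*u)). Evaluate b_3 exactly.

-4/(3*pi)

b_3 = 1/pi ∫_{-pi}^{pi} h(u) sin(3*u) du.
Split the integral at the breakpoints.
Directly, an antiderivative of (-1) sin(3*u) is cos(3*u)/3; evaluating from -pi to 0: ∫_{-pi}^{0} (-1) sin(3*u) du = (1/3) - (-1/3) = 2/3.
Directly, an antiderivative of (-3) sin(3*u) is cos(3*u); evaluating from 0 to pi: ∫_{0}^{pi} (-3) sin(3*u) du = (-1) - (1) = -2.
Summing the pieces and multiplying by (1/pi) gives b_3 = -4/(3*pi).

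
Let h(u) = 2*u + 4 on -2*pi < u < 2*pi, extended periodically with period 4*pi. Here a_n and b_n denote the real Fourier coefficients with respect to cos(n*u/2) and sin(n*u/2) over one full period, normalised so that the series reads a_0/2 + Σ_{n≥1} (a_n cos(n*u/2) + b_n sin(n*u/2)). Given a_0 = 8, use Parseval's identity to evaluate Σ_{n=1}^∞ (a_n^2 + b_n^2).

Parseval: a_0^2/2 + Σ_{n≥1} (a_n^2+b_n^2) = (1/(2*pi)) ∫_{-2*pi}^{2*pi} h(u)^2 du = 32 + 32*pi**2/3.
Subtract a_0^2/2 = 32: Σ (a_n^2+b_n^2) = 32*pi**2/3.

32*pi**2/3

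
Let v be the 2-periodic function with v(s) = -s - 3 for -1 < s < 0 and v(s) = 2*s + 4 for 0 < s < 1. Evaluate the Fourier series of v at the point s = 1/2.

5

v is continuous at s = 1/2 with value 5, so the series converges to 5 there.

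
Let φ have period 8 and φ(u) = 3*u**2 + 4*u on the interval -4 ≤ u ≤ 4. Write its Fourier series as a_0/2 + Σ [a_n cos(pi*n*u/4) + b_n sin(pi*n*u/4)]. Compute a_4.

a_4 = 1/4 ∫_{-4}^{4} φ(u) cos(pi*u) du.
Integrating by parts twice (tabular method), an antiderivative of (3*u**2 + 4*u) cos(pi*u) is 3*u**2*sin(pi*u)/pi + 4*u*sin(pi*u)/pi + 6*u*cos(pi*u)/pi**2 - 6*sin(pi*u)/pi**3 + 4*cos(pi*u)/pi**2; evaluating from -4 to 4: ∫_{-4}^{4} (3*u**2 + 4*u) cos(pi*u) du = (28/pi**2) - (-20/pi**2) = 48/pi**2.
Hence a_4 = (1/4)·(48/pi**2) = 12/pi**2.

12/pi**2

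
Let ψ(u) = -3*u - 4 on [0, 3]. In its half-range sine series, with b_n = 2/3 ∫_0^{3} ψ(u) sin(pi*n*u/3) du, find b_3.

b_3 = 2/3 ∫_0^{3} (-3*u - 4) sin(pi*u) du.
Integrating by parts (boundary term plus one more integral), an antiderivative of (-3*u - 4) sin(pi*u) is 3*u*cos(pi*u)/pi - 3*sin(pi*u)/pi**2 + 4*cos(pi*u)/pi; evaluating from 0 to 3: ∫_{0}^{3} (-3*u - 4) sin(pi*u) du = (-13/pi) - (4/pi) = -17/pi.
Hence b_3 = (2/3)·(-17/pi) = -34/(3*pi).

-34/(3*pi)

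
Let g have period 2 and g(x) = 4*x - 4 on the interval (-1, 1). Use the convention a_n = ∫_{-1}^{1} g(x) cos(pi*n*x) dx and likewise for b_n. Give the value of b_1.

b_1 = ∫_{-1}^{1} g(x) sin(pi*x) dx.
Integrating by parts (boundary term plus one more integral), an antiderivative of (4*x - 4) sin(pi*x) is -4*x*cos(pi*x)/pi + 4*sin(pi*x)/pi**2 + 4*cos(pi*x)/pi; evaluating from -1 to 1: ∫_{-1}^{1} (4*x - 4) sin(pi*x) dx = (0) - (-8/pi) = 8/pi.
Hence b_1 = 8/pi.

8/pi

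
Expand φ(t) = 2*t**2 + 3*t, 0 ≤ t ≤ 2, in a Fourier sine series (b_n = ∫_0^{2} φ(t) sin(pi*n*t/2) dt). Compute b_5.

b_5 = ∫_0^{2} (2*t**2 + 3*t) sin(5*pi*t/2) dt.
Integrating by parts twice (tabular method), an antiderivative of (2*t**2 + 3*t) sin(5*pi*t/2) is -4*t**2*cos(5*pi*t/2)/(5*pi) + 16*t*sin(5*pi*t/2)/(25*pi**2) - 6*t*cos(5*pi*t/2)/(5*pi) + 12*sin(5*pi*t/2)/(25*pi**2) + 32*cos(5*pi*t/2)/(125*pi**3); evaluating from 0 to 2: ∫_{0}^{2} (2*t**2 + 3*t) sin(5*pi*t/2) dt = (4*(-8 + 175*pi**2)/(125*pi**3)) - (32/(125*pi**3)) = 4*(-16 + 175*pi**2)/(125*pi**3).
Hence b_5 = 4*(-16 + 175*pi**2)/(125*pi**3).

4*(-16 + 175*pi**2)/(125*pi**3)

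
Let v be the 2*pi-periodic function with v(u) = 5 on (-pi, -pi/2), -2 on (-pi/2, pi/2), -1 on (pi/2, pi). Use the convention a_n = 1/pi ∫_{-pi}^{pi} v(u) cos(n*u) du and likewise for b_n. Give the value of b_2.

b_2 = 1/pi ∫_{-pi}^{pi} v(u) sin(2*u) du.
Split the integral at the breakpoints.
Directly, an antiderivative of (5) sin(2*u) is -5*cos(2*u)/2; evaluating from -pi to -pi/2: ∫_{-pi}^{-pi/2} (5) sin(2*u) du = (5/2) - (-5/2) = 5.
Directly, an antiderivative of (-2) sin(2*u) is cos(2*u); evaluating from -pi/2 to pi/2: ∫_{-pi/2}^{pi/2} (-2) sin(2*u) du = (-1) - (-1) = 0.
Directly, an antiderivative of (-1) sin(2*u) is cos(2*u)/2; evaluating from pi/2 to pi: ∫_{pi/2}^{pi} (-1) sin(2*u) du = (1/2) - (-1/2) = 1.
Summing the pieces and multiplying by (1/pi) gives b_2 = 6/pi.

6/pi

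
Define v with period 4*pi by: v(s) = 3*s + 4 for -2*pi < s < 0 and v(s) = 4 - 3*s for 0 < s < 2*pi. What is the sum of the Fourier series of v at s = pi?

4 - 3*pi

v is continuous at s = pi with value 4 - 3*pi, so the series converges to 4 - 3*pi there.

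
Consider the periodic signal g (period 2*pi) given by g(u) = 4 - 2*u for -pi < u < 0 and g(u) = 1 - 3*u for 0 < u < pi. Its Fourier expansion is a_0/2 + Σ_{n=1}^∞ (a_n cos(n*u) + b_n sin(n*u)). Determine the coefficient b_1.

-5 - 6/pi

b_1 = 1/pi ∫_{-pi}^{pi} g(u) sin(u) du.
Split the integral at the breakpoints.
Integrating by parts (boundary term plus one more integral), an antiderivative of (4 - 2*u) sin(u) is 2*u*cos(u) - 2*sin(u) - 4*cos(u); evaluating from -pi to 0: ∫_{-pi}^{0} (4 - 2*u) sin(u) du = (-4) - (4 + 2*pi) = -8 - 2*pi.
Integrating by parts (boundary term plus one more integral), an antiderivative of (1 - 3*u) sin(u) is 3*u*cos(u) - 3*sin(u) - cos(u); evaluating from 0 to pi: ∫_{0}^{pi} (1 - 3*u) sin(u) du = (1 - 3*pi) - (-1) = 2 - 3*pi.
Summing the pieces and multiplying by (1/pi) gives b_1 = -5 - 6/pi.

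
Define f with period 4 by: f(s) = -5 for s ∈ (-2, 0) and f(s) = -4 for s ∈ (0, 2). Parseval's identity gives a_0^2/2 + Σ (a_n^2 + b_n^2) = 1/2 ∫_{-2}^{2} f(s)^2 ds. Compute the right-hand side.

41

1/2 ∫_{-2}^{2} f(s)^2 ds = 1/2 · (82) = 41.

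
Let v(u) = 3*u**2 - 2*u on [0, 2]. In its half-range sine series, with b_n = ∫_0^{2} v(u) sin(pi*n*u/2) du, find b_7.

b_7 = ∫_0^{2} (3*u**2 - 2*u) sin(7*pi*u/2) du.
Integrating by parts twice (tabular method), an antiderivative of (3*u**2 - 2*u) sin(7*pi*u/2) is -6*u**2*cos(7*pi*u/2)/(7*pi) + 24*u*sin(7*pi*u/2)/(49*pi**2) + 4*u*cos(7*pi*u/2)/(7*pi) - 8*sin(7*pi*u/2)/(49*pi**2) + 48*cos(7*pi*u/2)/(343*pi**3); evaluating from 0 to 2: ∫_{0}^{2} (3*u**2 - 2*u) sin(7*pi*u/2) du = (16*(-3 + 49*pi**2)/(343*pi**3)) - (48/(343*pi**3)) = 16*(-6 + 49*pi**2)/(343*pi**3).
Hence b_7 = 16*(-6 + 49*pi**2)/(343*pi**3).

16*(-6 + 49*pi**2)/(343*pi**3)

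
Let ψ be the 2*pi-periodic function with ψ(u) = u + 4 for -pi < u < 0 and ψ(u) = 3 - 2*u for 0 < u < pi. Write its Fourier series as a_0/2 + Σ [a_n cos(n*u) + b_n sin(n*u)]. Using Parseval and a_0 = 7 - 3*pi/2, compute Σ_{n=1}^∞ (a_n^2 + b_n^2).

Parseval: a_0^2/2 + Σ_{n≥1} (a_n^2+b_n^2) = 1/pi ∫_{-pi}^{pi} ψ(u)^2 du = -10*pi + 5*pi**2/3 + 25.
Subtract a_0^2/2 = (14 - 3*pi)**2/8: Σ (a_n^2+b_n^2) = 1/2 + pi/2 + 13*pi**2/24.

1/2 + pi/2 + 13*pi**2/24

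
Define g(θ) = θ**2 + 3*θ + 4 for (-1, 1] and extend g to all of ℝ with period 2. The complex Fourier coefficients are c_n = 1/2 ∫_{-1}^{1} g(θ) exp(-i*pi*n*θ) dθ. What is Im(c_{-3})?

Since g is real-valued, Im(c_{-3}) = -1/2 ∫_{-1}^{1} g(θ) sin(-3*pi*θ) dθ = b_{3}/2.
Integrating by parts twice (tabular method), an antiderivative of (θ**2 + 3*θ + 4) sin(-3*pi*θ) is θ**2*cos(3*pi*θ)/(3*pi) - 2*θ*sin(3*pi*θ)/(9*pi**2) + θ*cos(3*pi*θ)/pi - sin(3*pi*θ)/(3*pi**2) - 2*cos(3*pi*θ)/(27*pi**3) + 4*cos(3*pi*θ)/(3*pi); evaluating from -1 to 1: ∫_{-1}^{1} (θ**2 + 3*θ + 4) sin(-3*pi*θ) dθ = (2*(1 - 36*pi**2)/(27*pi**3)) - (2*(1 - 9*pi**2)/(27*pi**3)) = -2/pi.
Hence Im(c_{-3}) = (-1/2)·(-2/pi) = 1/pi.

1/pi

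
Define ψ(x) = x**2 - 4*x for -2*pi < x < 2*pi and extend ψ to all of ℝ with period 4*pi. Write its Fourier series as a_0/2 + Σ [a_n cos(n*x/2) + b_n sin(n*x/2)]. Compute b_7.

b_7 = (1/(2*pi)) ∫_{-2*pi}^{2*pi} ψ(x) sin(7*x/2) dx.
Integrating by parts twice (tabular method), an antiderivative of (x**2 - 4*x) sin(7*x/2) is -2*x**2*cos(7*x/2)/7 + 8*x*sin(7*x/2)/49 + 8*x*cos(7*x/2)/7 - 16*sin(7*x/2)/49 + 16*cos(7*x/2)/343; evaluating from -2*pi to 2*pi: ∫_{-2*pi}^{2*pi} (x**2 - 4*x) sin(7*x/2) dx = (-16*pi/7 - 16/343 + 8*pi**2/7) - (-16/343 + 16*pi/7 + 8*pi**2/7) = -32*pi/7.
Hence b_7 = (1/(2*pi))·(-32*pi/7) = -16/7.

-16/7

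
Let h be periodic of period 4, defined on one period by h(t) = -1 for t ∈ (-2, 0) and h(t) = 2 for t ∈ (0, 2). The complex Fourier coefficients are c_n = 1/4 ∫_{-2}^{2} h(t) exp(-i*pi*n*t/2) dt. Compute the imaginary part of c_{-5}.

Since h is real-valued, Im(c_{-5}) = -1/4 ∫_{-2}^{2} h(t) sin(-5*pi*t/2) dt = b_{5}/2.
Split the integral at the breakpoints.
Directly, an antiderivative of (-1) sin(-5*pi*t/2) is -2*cos(5*pi*t/2)/(5*pi); evaluating from -2 to 0: ∫_{-2}^{0} (-1) sin(-5*pi*t/2) dt = (-2/(5*pi)) - (2/(5*pi)) = -4/(5*pi).
Directly, an antiderivative of (2) sin(-5*pi*t/2) is 4*cos(5*pi*t/2)/(5*pi); evaluating from 0 to 2: ∫_{0}^{2} (2) sin(-5*pi*t/2) dt = (-4/(5*pi)) - (4/(5*pi)) = -8/(5*pi).
So ∫_{-2}^{2} h(t) sin(-5*pi*t/2) dt = -12/(5*pi).
Hence Im(c_{-5}) = (-1/4)·(-12/(5*pi)) = 3/(5*pi).

3/(5*pi)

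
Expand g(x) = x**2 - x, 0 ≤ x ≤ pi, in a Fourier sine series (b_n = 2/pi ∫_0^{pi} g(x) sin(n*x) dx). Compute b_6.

1/3 - pi/3

b_6 = 2/pi ∫_0^{pi} (x**2 - x) sin(6*x) dx.
Integrating by parts twice (tabular method), an antiderivative of (x**2 - x) sin(6*x) is -x**2*cos(6*x)/6 + x*sin(6*x)/18 + x*cos(6*x)/6 - sin(6*x)/36 + cos(6*x)/108; evaluating from 0 to pi: ∫_{0}^{pi} (x**2 - x) sin(6*x) dx = (-pi**2/6 + 1/108 + pi/6) - (1/108) = pi*(1 - pi)/6.
Hence b_6 = (2/pi)·(pi*(1 - pi)/6) = 1/3 - pi/3.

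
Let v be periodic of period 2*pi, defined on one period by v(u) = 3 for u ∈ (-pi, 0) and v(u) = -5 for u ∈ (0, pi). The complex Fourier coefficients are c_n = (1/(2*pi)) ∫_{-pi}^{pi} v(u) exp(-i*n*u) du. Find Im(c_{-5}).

Since v is real-valued, Im(c_{-5}) = -(1/(2*pi)) ∫_{-pi}^{pi} v(u) sin(-5*u) du = b_{5}/2.
Split the integral at the breakpoints.
Directly, an antiderivative of (3) sin(-5*u) is 3*cos(5*u)/5; evaluating from -pi to 0: ∫_{-pi}^{0} (3) sin(-5*u) du = (3/5) - (-3/5) = 6/5.
Directly, an antiderivative of (-5) sin(-5*u) is -cos(5*u); evaluating from 0 to pi: ∫_{0}^{pi} (-5) sin(-5*u) du = (1) - (-1) = 2.
So ∫_{-pi}^{pi} v(u) sin(-5*u) du = 16/5.
Hence Im(c_{-5}) = (-1/(2*pi))·(16/5) = -8/(5*pi).

-8/(5*pi)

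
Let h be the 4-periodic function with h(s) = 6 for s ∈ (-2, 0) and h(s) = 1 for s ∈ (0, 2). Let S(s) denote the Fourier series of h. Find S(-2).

7/2

At s = -2 the one-sided limits are h(-2^-) = 1 and h(-2^+) = 6.
By Dirichlet's theorem the series converges to their average, [(1) + (6)]/2 = 7/2.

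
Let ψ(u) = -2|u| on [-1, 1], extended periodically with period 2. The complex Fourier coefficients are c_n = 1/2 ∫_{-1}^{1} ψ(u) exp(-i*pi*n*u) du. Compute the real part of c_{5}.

Since ψ is real-valued, Re(c_{5}) = 1/2 ∫_{-1}^{1} ψ(u) cos(5*pi*u) du = a_{5}/2.
ψ is even and cos(5*pi*u) is even, so the integrand is even: ∫_{-1}^{1} ψ(u) cos(5*pi*u) du = 2∫_0^{1} ψ(u) cos(5*pi*u) du.
Integrating by parts (boundary term plus one more integral), an antiderivative of (-2*u) cos(5*pi*u) is -2*u*sin(5*pi*u)/(5*pi) - 2*cos(5*pi*u)/(25*pi**2); evaluating from 0 to 1: ∫_{0}^{1} (-2*u) cos(5*pi*u) du = (2/(25*pi**2)) - (-2/(25*pi**2)) = 4/(25*pi**2).
So ∫_{-1}^{1} ψ(u) cos(5*pi*u) du = 8/(25*pi**2).
Hence Re(c_{5}) = (1/2)·(8/(25*pi**2)) = 4/(25*pi**2).

4/(25*pi**2)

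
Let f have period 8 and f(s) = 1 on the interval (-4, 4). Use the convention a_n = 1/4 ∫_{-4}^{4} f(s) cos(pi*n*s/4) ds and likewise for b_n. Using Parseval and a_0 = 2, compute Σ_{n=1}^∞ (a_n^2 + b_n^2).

0

Parseval: a_0^2/2 + Σ_{n≥1} (a_n^2+b_n^2) = 1/4 ∫_{-4}^{4} f(s)^2 ds = 2.
Subtract a_0^2/2 = 2: Σ (a_n^2+b_n^2) = 0.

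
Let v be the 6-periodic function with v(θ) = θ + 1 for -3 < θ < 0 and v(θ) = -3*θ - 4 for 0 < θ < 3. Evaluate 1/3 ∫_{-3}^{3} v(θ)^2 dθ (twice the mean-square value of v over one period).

80

1/3 ∫_{-3}^{3} v(θ)^2 dθ = 1/3 · (240) = 80.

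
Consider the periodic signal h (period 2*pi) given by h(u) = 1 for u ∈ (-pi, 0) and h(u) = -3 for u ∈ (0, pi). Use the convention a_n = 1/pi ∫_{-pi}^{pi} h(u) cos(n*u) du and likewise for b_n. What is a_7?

a_7 = 1/pi ∫_{-pi}^{pi} h(u) cos(7*u) du.
Split the integral at the breakpoints.
Directly, an antiderivative of (1) cos(7*u) is sin(7*u)/7; evaluating from -pi to 0: ∫_{-pi}^{0} (1) cos(7*u) du = (0) - (0) = 0.
Directly, an antiderivative of (-3) cos(7*u) is -3*sin(7*u)/7; evaluating from 0 to pi: ∫_{0}^{pi} (-3) cos(7*u) du = (0) - (0) = 0.
Summing the pieces and multiplying by (1/pi) gives a_7 = 0.

0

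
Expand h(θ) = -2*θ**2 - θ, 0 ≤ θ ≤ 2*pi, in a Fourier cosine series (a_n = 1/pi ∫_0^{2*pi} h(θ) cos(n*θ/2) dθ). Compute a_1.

8/pi + 32

a_1 = 1/pi ∫_0^{2*pi} (-2*θ**2 - θ) cos(θ/2) dθ.
Integrating by parts twice (tabular method), an antiderivative of (-2*θ**2 - θ) cos(θ/2) is -4*θ**2*sin(θ/2) - 2*θ*sin(θ/2) - 16*θ*cos(θ/2) + 32*sin(θ/2) - 4*cos(θ/2); evaluating from 0 to 2*pi: ∫_{0}^{2*pi} (-2*θ**2 - θ) cos(θ/2) dθ = (4 + 32*pi) - (-4) = 8 + 32*pi.
Hence a_1 = (1/pi)·(8 + 32*pi) = 8/pi + 32.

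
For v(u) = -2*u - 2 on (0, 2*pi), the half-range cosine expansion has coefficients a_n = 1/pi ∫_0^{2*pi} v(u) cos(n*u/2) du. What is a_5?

16/(25*pi)

a_5 = 1/pi ∫_0^{2*pi} (-2*u - 2) cos(5*u/2) du.
Integrating by parts (boundary term plus one more integral), an antiderivative of (-2*u - 2) cos(5*u/2) is -4*u*sin(5*u/2)/5 - 4*sin(5*u/2)/5 - 8*cos(5*u/2)/25; evaluating from 0 to 2*pi: ∫_{0}^{2*pi} (-2*u - 2) cos(5*u/2) du = (8/25) - (-8/25) = 16/25.
Hence a_5 = (1/pi)·(16/25) = 16/(25*pi).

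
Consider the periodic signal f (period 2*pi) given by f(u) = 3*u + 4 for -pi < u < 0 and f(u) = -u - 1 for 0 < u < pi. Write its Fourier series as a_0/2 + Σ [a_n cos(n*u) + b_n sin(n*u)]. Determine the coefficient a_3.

8/(9*pi)

a_3 = 1/pi ∫_{-pi}^{pi} f(u) cos(3*u) du.
Split the integral at the breakpoints.
Integrating by parts (boundary term plus one more integral), an antiderivative of (3*u + 4) cos(3*u) is u*sin(3*u) + 4*sin(3*u)/3 + cos(3*u)/3; evaluating from -pi to 0: ∫_{-pi}^{0} (3*u + 4) cos(3*u) du = (1/3) - (-1/3) = 2/3.
Integrating by parts (boundary term plus one more integral), an antiderivative of (-u - 1) cos(3*u) is -u*sin(3*u)/3 - sin(3*u)/3 - cos(3*u)/9; evaluating from 0 to pi: ∫_{0}^{pi} (-u - 1) cos(3*u) du = (1/9) - (-1/9) = 2/9.
Summing the pieces and multiplying by (1/pi) gives a_3 = 8/(9*pi).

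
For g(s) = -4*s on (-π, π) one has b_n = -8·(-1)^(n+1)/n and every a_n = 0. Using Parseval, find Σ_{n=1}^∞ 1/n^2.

Parseval: Σ b_n^2 = (1/π) ∫_{-π}^{π} g(s)^2 ds = 32*pi**2/3.
Σ b_n^2 = Σ 64/n^2, so Σ 1/n^2 = (32*pi**2/3)/64 = pi**2/6.

pi**2/6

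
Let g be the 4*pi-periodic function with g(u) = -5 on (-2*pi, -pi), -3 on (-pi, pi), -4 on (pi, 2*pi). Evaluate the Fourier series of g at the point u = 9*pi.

u = 9*pi differs from u = pi by 2 full period(s), and the series is 4*pi-periodic.
At u = pi the one-sided limits are g(pi^-) = -3 and g(pi^+) = -4.
By Dirichlet's theorem the series converges to their average, [(-3) + (-4)]/2 = -7/2.

-7/2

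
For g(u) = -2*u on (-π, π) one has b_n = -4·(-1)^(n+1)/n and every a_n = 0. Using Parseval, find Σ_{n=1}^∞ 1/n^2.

pi**2/6

Parseval: Σ b_n^2 = (1/π) ∫_{-π}^{π} g(u)^2 du = 8*pi**2/3.
Σ b_n^2 = Σ 16/n^2, so Σ 1/n^2 = (8*pi**2/3)/16 = pi**2/6.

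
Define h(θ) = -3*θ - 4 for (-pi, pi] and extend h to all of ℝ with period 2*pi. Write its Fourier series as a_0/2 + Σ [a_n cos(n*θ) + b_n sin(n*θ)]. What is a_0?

-8

a_0 = 1/pi ∫_{-pi}^{pi} h(θ) dθ = 1/pi · (-8*pi) = -8.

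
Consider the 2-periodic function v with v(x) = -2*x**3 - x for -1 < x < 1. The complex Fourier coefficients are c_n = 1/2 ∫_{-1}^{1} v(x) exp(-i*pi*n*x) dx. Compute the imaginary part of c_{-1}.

Since v is real-valued, Im(c_{-1}) = -1/2 ∫_{-1}^{1} v(x) sin(-pi*x) dx = b_{1}/2.
v is odd and sin(-pi*x) is odd, so the integrand is even: ∫_{-1}^{1} v(x) sin(-pi*x) dx = 2∫_0^{1} v(x) sin(-pi*x) dx.
Integrating by parts three times (tabular method), an antiderivative of (-2*x**3 - x) sin(-pi*x) is -2*x**3*cos(pi*x)/pi + 6*x**2*sin(pi*x)/pi**2 - x*cos(pi*x)/pi + 12*x*cos(pi*x)/pi**3 - 12*sin(pi*x)/pi**4 + sin(pi*x)/pi**2; evaluating from 0 to 1: ∫_{0}^{1} (-2*x**3 - x) sin(-pi*x) dx = (-12/pi**3 + 3/pi) - (0) = -12/pi**3 + 3/pi.
So ∫_{-1}^{1} v(x) sin(-pi*x) dx = -24/pi**3 + 6/pi.
Hence Im(c_{-1}) = (-1/2)·(-24/pi**3 + 6/pi) = -3/pi + 12/pi**3.

-3/pi + 12/pi**3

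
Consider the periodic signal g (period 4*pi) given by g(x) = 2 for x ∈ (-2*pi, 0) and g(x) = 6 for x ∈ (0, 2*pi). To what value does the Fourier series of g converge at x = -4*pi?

x = -4*pi differs from x = 0 by -1 full period(s), and the series is 4*pi-periodic.
At x = 0 the one-sided limits are g(0^-) = 2 and g(0^+) = 6.
By Dirichlet's theorem the series converges to their average, [(2) + (6)]/2 = 4.

4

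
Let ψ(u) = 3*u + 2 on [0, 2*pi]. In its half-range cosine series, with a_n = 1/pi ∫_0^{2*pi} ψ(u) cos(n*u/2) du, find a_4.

a_4 = 1/pi ∫_0^{2*pi} (3*u + 2) cos(2*u) du.
Integrating by parts (boundary term plus one more integral), an antiderivative of (3*u + 2) cos(2*u) is 3*u*sin(2*u)/2 + sin(2*u) + 3*cos(2*u)/4; evaluating from 0 to 2*pi: ∫_{0}^{2*pi} (3*u + 2) cos(2*u) du = (3/4) - (3/4) = 0.
Hence a_4 = (1/pi)·(0) = 0.

0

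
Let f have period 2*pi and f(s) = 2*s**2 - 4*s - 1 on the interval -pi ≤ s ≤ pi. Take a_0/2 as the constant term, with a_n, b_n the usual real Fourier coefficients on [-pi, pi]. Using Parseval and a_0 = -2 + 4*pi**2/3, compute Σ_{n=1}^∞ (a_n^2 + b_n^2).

Parseval: a_0^2/2 + Σ_{n≥1} (a_n^2+b_n^2) = 1/pi ∫_{-pi}^{pi} f(s)^2 ds = 2 + 8*pi**2 + 8*pi**4/5.
Subtract a_0^2/2 = 2*(3 - 2*pi**2)**2/9: Σ (a_n^2+b_n^2) = 32*pi**2*(pi**2 + 15)/45.

32*pi**2*(pi**2 + 15)/45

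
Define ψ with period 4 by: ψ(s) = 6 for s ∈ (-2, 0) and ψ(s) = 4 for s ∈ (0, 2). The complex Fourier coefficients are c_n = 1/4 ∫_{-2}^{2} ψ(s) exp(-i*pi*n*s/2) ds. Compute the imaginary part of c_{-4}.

Since ψ is real-valued, Im(c_{-4}) = -1/4 ∫_{-2}^{2} ψ(s) sin(-2*pi*s) ds = b_{4}/2.
Split the integral at the breakpoints.
Directly, an antiderivative of (6) sin(-2*pi*s) is 3*cos(2*pi*s)/pi; evaluating from -2 to 0: ∫_{-2}^{0} (6) sin(-2*pi*s) ds = (3/pi) - (3/pi) = 0.
Directly, an antiderivative of (4) sin(-2*pi*s) is 2*cos(2*pi*s)/pi; evaluating from 0 to 2: ∫_{0}^{2} (4) sin(-2*pi*s) ds = (2/pi) - (2/pi) = 0.
So ∫_{-2}^{2} ψ(s) sin(-2*pi*s) ds = 0.
Hence Im(c_{-4}) = (-1/4)·(0) = 0.

0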